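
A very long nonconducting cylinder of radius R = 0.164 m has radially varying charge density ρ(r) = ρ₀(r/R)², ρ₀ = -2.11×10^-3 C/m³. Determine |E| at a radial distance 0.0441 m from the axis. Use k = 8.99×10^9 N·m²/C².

E ≈ 1.90e5 N/C

Take a coaxial cylindrical Gaussian surface of radius r = 0.0441 m and length L (r < R).
λ_enc = ∫₀^r ρ(r')·2πr' dr' = (2πρ₀/R²)·r^4/4 = -4.661×10^-7 C/m.
Applying ∮E·dA = Q_enc/ε₀ with the end caps contributing no flux:
E = 2k|λ_enc|/r = 2(8.99×10^9)(4.661e-7)/(0.0441) = 1.90×10^5 N/C.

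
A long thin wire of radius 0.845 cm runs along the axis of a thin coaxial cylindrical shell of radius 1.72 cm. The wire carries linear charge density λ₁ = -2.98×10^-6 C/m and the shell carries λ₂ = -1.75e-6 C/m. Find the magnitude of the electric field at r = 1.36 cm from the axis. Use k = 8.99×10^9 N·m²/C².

By cylindrical symmetry E is radial; use a coaxial Gaussian cylinder of radius 1.36 cm and length L (between the conductors, 0.845 cm < r < 1.72 cm).
Only the inner wire is enclosed; the outer shell contributes nothing inside itself. λ_enc = λ₁ = -2.98e-6 C/m.
By Gauss's law (flux through the curved wall only), E·2πrL = λ_enc L/ε₀.
E = 2k|λ_enc|/r = 2(8.99×10^9)(2.98×10^-6)/(0.0136) = 3.94×10^6 N/C.

E ≈ 3.94×10^6 N/C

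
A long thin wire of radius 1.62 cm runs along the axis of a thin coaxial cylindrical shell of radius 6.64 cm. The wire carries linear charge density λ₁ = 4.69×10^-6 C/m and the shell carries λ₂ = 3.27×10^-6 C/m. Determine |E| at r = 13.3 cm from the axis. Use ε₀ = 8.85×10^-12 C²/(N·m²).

Choose a coaxial cylinder of radius r = 13.3 cm (arbitrary length L) as the Gaussian surface (r > 6.64 cm, enclosing both).
λ_enc = λ₁ + λ₂ = (4.69×10^-6) + (3.27×10^-6) = 7.96×10^-6 C/m.
Since E is radial and uniform over the curved surface, Φ = E·2πrL = Q_enc/ε₀ = λ_enc L/ε₀.
E = |λ_enc|/(2πε₀r) = (7.96×10^-6)/(2π·8.85×10^-12·0.133) = 1.08e6 N/C.

E = 1.08×10^6 N/C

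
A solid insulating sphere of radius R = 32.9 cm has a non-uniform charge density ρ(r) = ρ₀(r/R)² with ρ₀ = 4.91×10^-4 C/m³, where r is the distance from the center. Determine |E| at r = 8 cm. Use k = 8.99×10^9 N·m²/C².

Use a concentric Gaussian sphere at r = 8 cm (r < R).
Q_enc = ∫₀^r ρ(r')·4πr'² dr' = (4πρ₀/R²) ∫₀^r r'^4 dr' = 4πρ₀ r^5/(5·R²) = 3.736e-8 C.
By Gauss's law, ∮E·dA = E·4πr² = Q_enc/ε₀.
E = k|Q_enc|/r² = (8.99×10^9)(3.736×10^-8)/(0.08)² = 5.25×10^4 N/C.

5.25e4 N/C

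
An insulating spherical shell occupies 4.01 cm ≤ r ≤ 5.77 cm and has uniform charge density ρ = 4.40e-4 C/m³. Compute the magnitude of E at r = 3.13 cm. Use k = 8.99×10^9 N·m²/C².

Use a concentric Gaussian sphere at r = 3.13 cm (r < 4.01 cm, inside the empty cavity).
No charge is enclosed, so by Gauss's law E·4πr² = 0 ⇒ E = 0.

E = 0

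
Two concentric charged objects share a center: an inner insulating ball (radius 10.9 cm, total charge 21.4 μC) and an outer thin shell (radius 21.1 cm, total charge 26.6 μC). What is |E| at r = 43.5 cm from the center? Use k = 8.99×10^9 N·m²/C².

|E| ≈ 2.28×10^6 V/m

By spherical symmetry E is radial; choose a Gaussian sphere of radius r = 43.5 cm (r > 21.1 cm, enclosing both).
Q_enc = (21.4 μC) + (26.6 μC) = 4.80×10^-5 C.
Gauss's law: E·4πr² = Q_enc/ε₀.
E = k|Q_enc|/r² = (8.99×10^9)(4.80e-5)/(0.435)² = 2.28×10^6 N/C.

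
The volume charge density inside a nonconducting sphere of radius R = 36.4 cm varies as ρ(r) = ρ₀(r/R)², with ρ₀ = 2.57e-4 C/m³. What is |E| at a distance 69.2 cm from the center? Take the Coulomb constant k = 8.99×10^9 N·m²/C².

E = 5.85×10^5 N/C

Take a concentric spherical Gaussian surface of radius r = 69.2 cm (r > R, all charge enclosed).
Q_enc = 4π ∫₀^R ρ₀(r'/R)^2 r'² dr' = 4πρ₀R³/5 = 3.115e-5 C.
Gauss's law: E·4πr² = Q_enc/ε₀.
E = k|Q_enc|/r² = (8.99×10^9)(3.115×10^-5)/(0.692)² = 5.85e5 N/C.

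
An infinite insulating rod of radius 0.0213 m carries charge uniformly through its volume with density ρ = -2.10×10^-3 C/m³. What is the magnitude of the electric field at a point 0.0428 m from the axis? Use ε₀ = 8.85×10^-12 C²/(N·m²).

E ≈ 1.26×10^6 N/C

Take a coaxial cylindrical Gaussian surface of radius r = 0.0428 m and length L (r > 0.0213 m, full cross-section enclosed).
λ_enc = ρ·πR² = (-2.10e-3)π(0.0213)² = -2.993×10^-6 C/m.
Gauss's law: E·2πrL = λ_enc L/ε₀.
E = |λ_enc|/(2πε₀r) = (2.993×10^-6)/(2π·8.85×10^-12·0.0428) = 1.26×10^6 N/C.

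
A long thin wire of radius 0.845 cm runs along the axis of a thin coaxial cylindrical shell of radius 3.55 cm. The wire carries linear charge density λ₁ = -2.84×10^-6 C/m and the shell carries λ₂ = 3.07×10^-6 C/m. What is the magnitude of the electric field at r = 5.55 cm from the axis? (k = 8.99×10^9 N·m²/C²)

|E| = 7.45×10^4 V/m

Choose a coaxial cylinder of radius r = 5.55 cm (arbitrary length L) as the Gaussian surface (r > 3.55 cm, enclosing both).
λ_enc = λ₁ + λ₂ = (-2.84×10^-6) + (3.07×10^-6) = 2.30×10^-7 C/m.
Gauss's law: E·2πrL = λ_enc L/ε₀.
E = 2k|λ_enc|/r = 2(8.99×10^9)(2.30e-7)/(0.0555) = 7.45e4 N/C.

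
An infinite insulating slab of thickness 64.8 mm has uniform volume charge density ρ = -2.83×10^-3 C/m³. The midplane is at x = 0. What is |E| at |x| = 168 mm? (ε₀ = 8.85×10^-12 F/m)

E ≈ 1.04×10^7 V/m

The point |x| = 168 mm lies outside the slab (half-thickness 0.0324 m). A symmetric pillbox spanning the full slab encloses Q_enc = ρ·d·A.
Flux = 2EA ⇒ E = |ρ|d/(2ε₀), independent of distance outside.
E = (2.83e-3)(0.0648)/(2·8.85×10^-12) = 1.04×10^7 N/C.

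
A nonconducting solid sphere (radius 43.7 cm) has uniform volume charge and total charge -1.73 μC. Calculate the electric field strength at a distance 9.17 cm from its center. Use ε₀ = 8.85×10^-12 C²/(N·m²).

|E| = 1.71e4 V/m

By spherical symmetry E is radial; choose a Gaussian sphere of radius r = 9.17 cm (r < R).
Only the charge within r is enclosed: Q_enc = Q·(r/R)³ = (-1.73 μC)·(9.17 cm/43.7 cm)³ = -1.598×10^-8 C.
Applying ∮E·dA = Q_enc/ε₀ with Φ = E(4πr²):
E = |Q_enc|/(4πε₀r²) = (1.598×10^-8)/(4π·8.85×10^-12·(0.0917)²) = 1.71×10^4 N/C.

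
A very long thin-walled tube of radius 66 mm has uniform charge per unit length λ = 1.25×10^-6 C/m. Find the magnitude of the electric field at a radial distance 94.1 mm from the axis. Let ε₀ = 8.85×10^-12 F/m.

|E| ≈ 2.39e5 V/m

By cylindrical symmetry E is radial; use a coaxial Gaussian cylinder of radius 94.1 mm and length L (r > 66 mm).
The full line charge is enclosed: λ_enc = 1.25×10^-6 C/m.
Gauss's law: E·2πrL = λ_enc L/ε₀.
E = |λ_enc|/(2πε₀r) = (1.25×10^-6)/(2π·8.85×10^-12·0.0941) = 2.39e5 N/C.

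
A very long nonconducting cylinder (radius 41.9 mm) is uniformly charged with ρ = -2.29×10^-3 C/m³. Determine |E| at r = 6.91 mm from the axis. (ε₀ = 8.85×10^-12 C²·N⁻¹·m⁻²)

|E| ≈ 8.94e5 N/C

By cylindrical symmetry E is radial; use a coaxial Gaussian cylinder of radius 6.91 mm and length L (r < R).
Charge inside radius r per length L is ρ·πr²·L, so λ_enc = ρπr² = -3.435×10^-7 C/m.
By Gauss's law (flux through the curved wall only), E·2πrL = λ_enc L/ε₀.
E = |λ_enc|/(2πε₀r) = (3.435e-7)/(2π·8.85×10^-12·0.00691) = 8.94×10^5 N/C.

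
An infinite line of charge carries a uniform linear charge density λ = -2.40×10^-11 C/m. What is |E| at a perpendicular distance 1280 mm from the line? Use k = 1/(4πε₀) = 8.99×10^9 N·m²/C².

0.337 N/C

Coaxial Gaussian cylinder, radius r = 1280 mm, length L.
Q_enc = λL, so λ_enc = -2.40×10^-11 C/m.
Applying ∮E·dA = Q_enc/ε₀ with the end caps contributing no flux:
E = 2k|λ_enc|/r = 2(8.99×10^9)(2.40×10^-11)/(1.28) = 0.337 N/C.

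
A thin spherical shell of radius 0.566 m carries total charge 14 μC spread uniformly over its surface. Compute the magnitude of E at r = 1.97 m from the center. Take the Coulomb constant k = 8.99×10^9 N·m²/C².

Use a concentric Gaussian sphere at r = 1.97 m (r > 0.566 m).
The entire shell is enclosed: Q_enc = 1.40×10^-5 C.
Gauss's law: E·4πr² = Q_enc/ε₀.
E = k|Q_enc|/r² = (8.99×10^9)(1.40×10^-5)/(1.97)² = 3.24×10^4 N/C.

E = 3.24×10^4 N/C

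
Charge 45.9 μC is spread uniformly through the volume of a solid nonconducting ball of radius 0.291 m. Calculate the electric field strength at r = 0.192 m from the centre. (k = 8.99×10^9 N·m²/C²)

E ≈ 3.22×10^6 V/m

By spherical symmetry E is radial; choose a Gaussian sphere of radius r = 0.192 m (r < R).
Only the charge within r is enclosed: Q_enc = Q·(r/R)³ = (45.9 μC)·(0.192 m/0.291 m)³ = 1.318×10^-5 C.
Applying ∮E·dA = Q_enc/ε₀ with Φ = E(4πr²):
E = k|Q_enc|/r² = (8.99×10^9)(1.318×10^-5)/(0.192)² = 3.22e6 N/C.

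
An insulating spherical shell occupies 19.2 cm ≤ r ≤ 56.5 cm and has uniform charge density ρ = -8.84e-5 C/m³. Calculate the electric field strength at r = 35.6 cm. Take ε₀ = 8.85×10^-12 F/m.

|E| ≈ 9.99e5 V/m

By spherical symmetry E is radial; choose a Gaussian sphere of radius r = 35.6 cm (within the shell material, 19.2 cm < r < 56.5 cm).
Only the shell between 19.2 cm and r is enclosed: Q_enc = ρ·(4π/3)(r³ − a³) = (-8.84e-5)·(4π/3)·((0.356)³ − (0.192)³) = -1.409×10^-5 C.
Applying ∮E·dA = Q_enc/ε₀ with Φ = E(4πr²):
E = |Q_enc|/(4πε₀r²) = (1.409×10^-5)/(4π·8.85×10^-12·(0.356)²) = 9.99×10^5 N/C.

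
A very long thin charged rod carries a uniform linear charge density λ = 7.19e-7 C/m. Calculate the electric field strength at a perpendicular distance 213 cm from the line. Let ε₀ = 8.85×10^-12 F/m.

Choose a coaxial cylinder of radius r = 213 cm (arbitrary length L) as the Gaussian surface.
Q_enc = λL, so λ_enc = 7.19e-7 C/m.
By Gauss's law (flux through the curved wall only), E·2πrL = λ_enc L/ε₀.
E = |λ_enc|/(2πε₀r) = (7.19×10^-7)/(2π·8.85×10^-12·2.13) = 6.07×10^3 N/C.

6.07×10^3 V/m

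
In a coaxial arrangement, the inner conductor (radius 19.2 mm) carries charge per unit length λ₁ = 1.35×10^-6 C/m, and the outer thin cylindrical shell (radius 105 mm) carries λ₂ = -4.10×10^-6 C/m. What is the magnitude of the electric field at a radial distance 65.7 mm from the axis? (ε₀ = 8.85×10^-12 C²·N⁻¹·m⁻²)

3.70×10^5 N/C

Choose a coaxial cylinder of radius r = 65.7 mm (arbitrary length L) as the Gaussian surface (between the conductors, 19.2 mm < r < 105 mm).
Only the inner wire is enclosed; the outer shell contributes nothing inside itself. λ_enc = λ₁ = 1.35×10^-6 C/m.
Applying ∮E·dA = Q_enc/ε₀ with the end caps contributing no flux:
E = |λ_enc|/(2πε₀r) = (1.35e-6)/(2π·8.85×10^-12·0.0657) = 3.70e5 N/C.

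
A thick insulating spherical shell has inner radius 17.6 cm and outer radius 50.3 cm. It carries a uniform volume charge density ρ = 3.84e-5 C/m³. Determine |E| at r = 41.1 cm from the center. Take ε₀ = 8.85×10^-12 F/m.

|E| = 5.48×10^5 N/C

By spherical symmetry E is radial; choose a Gaussian sphere of radius r = 41.1 cm (within the shell material, 17.6 cm < r < 50.3 cm).
Only the shell between 17.6 cm and r is enclosed: Q_enc = ρ·(4π/3)(r³ − a³) = (3.84×10^-5)·(4π/3)·((0.411)³ − (0.176)³) = 1.029×10^-5 C.
By Gauss's law, ∮E·dA = E·4πr² = Q_enc/ε₀.
E = |Q_enc|/(4πε₀r²) = (1.029×10^-5)/(4π·8.85×10^-12·(0.411)²) = 5.48e5 N/C.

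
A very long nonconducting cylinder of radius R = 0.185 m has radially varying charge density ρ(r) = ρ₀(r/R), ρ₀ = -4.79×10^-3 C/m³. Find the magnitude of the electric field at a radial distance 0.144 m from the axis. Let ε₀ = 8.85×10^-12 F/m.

By cylindrical symmetry E is radial; use a coaxial Gaussian cylinder of radius 0.144 m and length L (r < R).
Integrating ρ over the cross-section to radius r: λ_enc = (2πρ₀/R) ∫₀^r r'^2 dr' = 2πρ₀ r^3/(3·R) = -1.619×10^-4 C/m.
Since E is radial and uniform over the curved surface, Φ = E·2πrL = Q_enc/ε₀ = λ_enc L/ε₀.
E = |λ_enc|/(2πε₀r) = (1.619×10^-4)/(2π·8.85×10^-12·0.144) = 2.02×10^7 N/C.

E ≈ 2.02×10^7 N/C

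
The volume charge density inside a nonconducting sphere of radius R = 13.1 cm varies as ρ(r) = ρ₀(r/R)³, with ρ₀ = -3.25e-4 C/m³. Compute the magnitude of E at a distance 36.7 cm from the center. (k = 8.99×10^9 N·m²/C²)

Take a concentric spherical Gaussian surface of radius r = 36.7 cm (r > R, all charge enclosed).
Q_enc = 4π ∫₀^R ρ₀(r'/R)^3 r'² dr' = 4πρ₀R³/6 = -1.53e-6 C.
Since E is radial and uniform over the Gaussian sphere, Φ = E·4πr² = Q_enc/ε₀.
E = k|Q_enc|/r² = (8.99×10^9)(1.53×10^-6)/(0.367)² = 1.02×10^5 N/C.

E = 1.02×10^5 V/m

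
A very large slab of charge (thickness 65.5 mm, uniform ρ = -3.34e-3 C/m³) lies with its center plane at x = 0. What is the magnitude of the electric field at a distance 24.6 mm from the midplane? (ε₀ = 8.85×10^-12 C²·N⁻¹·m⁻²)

By symmetry E is perpendicular to the slab. A Gaussian pillbox from −24.6 mm to +24.6 mm (face area A) lies entirely within the slab.
Q_enc = ρ·(2x)·A and flux = 2EA, so 2EA = 2ρxA/ε₀ ⇒ E = |ρ|x/ε₀.
E = (3.34×10^-3)(0.0246)/(8.85×10^-12) = 9.28×10^6 N/C.

|E| ≈ 9.28×10^6 N/C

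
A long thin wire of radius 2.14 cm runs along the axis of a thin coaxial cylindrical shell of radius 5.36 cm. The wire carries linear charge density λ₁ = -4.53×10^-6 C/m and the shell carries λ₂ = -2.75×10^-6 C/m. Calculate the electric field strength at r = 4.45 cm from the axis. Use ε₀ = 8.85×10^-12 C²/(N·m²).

|E| ≈ 1.83e6 N/C

By cylindrical symmetry E is radial; use a coaxial Gaussian cylinder of radius 4.45 cm and length L (between the conductors, 2.14 cm < r < 5.36 cm).
Only the inner wire is enclosed; the outer shell contributes nothing inside itself. λ_enc = λ₁ = -4.53×10^-6 C/m.
Gauss's law: E·2πrL = λ_enc L/ε₀.
E = |λ_enc|/(2πε₀r) = (4.53×10^-6)/(2π·8.85×10^-12·0.0445) = 1.83e6 N/C.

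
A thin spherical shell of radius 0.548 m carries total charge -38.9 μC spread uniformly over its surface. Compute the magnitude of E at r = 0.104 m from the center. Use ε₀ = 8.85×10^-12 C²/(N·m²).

Take a concentric spherical Gaussian surface of radius r = 0.104 m (inside the shell, r < 0.548 m).
All the charge is outside the Gaussian surface: Q_enc = 0, hence E = 0 everywhere inside the shell.

E = 0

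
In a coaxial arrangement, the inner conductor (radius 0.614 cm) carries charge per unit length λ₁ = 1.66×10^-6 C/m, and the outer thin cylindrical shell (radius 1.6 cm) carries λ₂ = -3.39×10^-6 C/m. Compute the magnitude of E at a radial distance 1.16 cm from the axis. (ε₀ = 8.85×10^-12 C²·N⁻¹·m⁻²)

Choose a coaxial cylinder of radius r = 1.16 cm (arbitrary length L) as the Gaussian surface (between the conductors, 0.614 cm < r < 1.6 cm).
Only the inner wire is enclosed; the outer shell contributes nothing inside itself. λ_enc = λ₁ = 1.66×10^-6 C/m.
Since E is radial and uniform over the curved surface, Φ = E·2πrL = Q_enc/ε₀ = λ_enc L/ε₀.
E = |λ_enc|/(2πε₀r) = (1.66×10^-6)/(2π·8.85×10^-12·0.0116) = 2.57×10^6 N/C.

2.57×10^6 N/C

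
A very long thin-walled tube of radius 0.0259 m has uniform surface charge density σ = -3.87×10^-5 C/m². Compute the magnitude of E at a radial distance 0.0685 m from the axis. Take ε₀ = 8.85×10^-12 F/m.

Choose a coaxial cylinder of radius r = 0.0685 m (arbitrary length L) as the Gaussian surface (r > 0.0259 m).
The whole shell is enclosed: λ_enc = σ·2πR = (-3.87×10^-5)·2π·(0.0259) = -6.298e-6 C/m.
Applying ∮E·dA = Q_enc/ε₀ with the end caps contributing no flux:
E = |λ_enc|/(2πε₀r) = (6.298e-6)/(2π·8.85×10^-12·0.0685) = 1.65×10^6 N/C.

1.65×10^6 N/C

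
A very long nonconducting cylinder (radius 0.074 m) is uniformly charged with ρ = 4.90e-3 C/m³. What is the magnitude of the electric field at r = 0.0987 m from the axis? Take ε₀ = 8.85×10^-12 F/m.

Take a coaxial cylindrical Gaussian surface of radius r = 0.0987 m and length L (r > 0.074 m, full cross-section enclosed).
λ_enc = ρ·πR² = (4.90×10^-3)π(0.074)² = 8.43e-5 C/m.
Gauss's law: E·2πrL = λ_enc L/ε₀.
E = |λ_enc|/(2πε₀r) = (8.43×10^-5)/(2π·8.85×10^-12·0.0987) = 1.54×10^7 N/C.

E = 1.54×10^7 N/C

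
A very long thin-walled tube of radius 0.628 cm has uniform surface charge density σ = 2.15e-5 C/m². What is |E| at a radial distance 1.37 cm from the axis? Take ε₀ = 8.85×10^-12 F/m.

By cylindrical symmetry E is radial; use a coaxial Gaussian cylinder of radius 1.37 cm and length L (r > 0.628 cm).
The whole shell is enclosed: λ_enc = σ·2πR = (2.15×10^-5)·2π·(0.00628) = 8.484×10^-7 C/m.
Gauss's law: E·2πrL = λ_enc L/ε₀.
E = |λ_enc|/(2πε₀r) = (8.484×10^-7)/(2π·8.85×10^-12·0.0137) = 1.11×10^6 N/C.

E = 1.11×10^6 V/m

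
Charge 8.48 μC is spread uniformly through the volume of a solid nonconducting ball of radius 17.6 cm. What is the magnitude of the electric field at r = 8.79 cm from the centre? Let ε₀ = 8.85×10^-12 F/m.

1.23×10^6 N/C

Symmetry ⇒ E = E(r) r̂. Gaussian sphere of radius r = 8.79 cm (r < R).
For a uniform sphere the enclosed fraction is (r/R)³, so Q_enc = (8.48 μC)(0.0879/0.176)³ = 1.056×10^-6 C.
Gauss's law: E·4πr² = Q_enc/ε₀.
E = |Q_enc|/(4πε₀r²) = (1.056×10^-6)/(4π·8.85×10^-12·(0.0879)²) = 1.23×10^6 N/C.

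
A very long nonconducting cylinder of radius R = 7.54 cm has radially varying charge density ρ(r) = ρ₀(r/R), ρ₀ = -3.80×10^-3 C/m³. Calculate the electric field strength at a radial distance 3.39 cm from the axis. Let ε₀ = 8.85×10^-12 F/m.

By cylindrical symmetry E is radial; use a coaxial Gaussian cylinder of radius 3.39 cm and length L (r < R).
λ_enc = ∫₀^r ρ(r')·2πr' dr' = (2πρ₀/R)·r^3/3 = -4.112×10^-6 C/m.
By Gauss's law (flux through the curved wall only), E·2πrL = λ_enc L/ε₀.
E = |λ_enc|/(2πε₀r) = (4.112×10^-6)/(2π·8.85×10^-12·0.0339) = 2.18e6 N/C.

|E| = 2.18×10^6 N/C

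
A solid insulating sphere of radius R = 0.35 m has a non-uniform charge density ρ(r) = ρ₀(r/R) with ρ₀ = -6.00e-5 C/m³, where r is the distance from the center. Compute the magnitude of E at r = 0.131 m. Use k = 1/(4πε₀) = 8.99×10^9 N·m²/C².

|E| ≈ 8.31×10^4 V/m

Use a concentric Gaussian sphere at r = 0.131 m (r < R).
Integrate the density: Q_enc = 4π ∫₀^r ρ₀(r'/R)^1 r'² dr' = 4πρ₀ r^4/(4·R) = -1.586×10^-7 C.
Applying ∮E·dA = Q_enc/ε₀ with Φ = E(4πr²):
E = k|Q_enc|/r² = (8.99×10^9)(1.586×10^-7)/(0.131)² = 8.31×10^4 N/C.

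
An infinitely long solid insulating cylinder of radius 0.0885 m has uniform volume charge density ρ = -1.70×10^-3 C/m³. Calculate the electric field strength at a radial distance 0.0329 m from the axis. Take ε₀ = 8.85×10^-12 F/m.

|E| ≈ 3.16e6 V/m

Take a coaxial cylindrical Gaussian surface of radius r = 0.0329 m and length L (r < R).
Enclosed charge per unit length: λ_enc = ρ·πr² = (-1.70×10^-3)π(0.0329)² = -5.781e-6 C/m.
Gauss's law: E·2πrL = λ_enc L/ε₀.
E = |λ_enc|/(2πε₀r) = (5.781×10^-6)/(2π·8.85×10^-12·0.0329) = 3.16×10^6 N/C.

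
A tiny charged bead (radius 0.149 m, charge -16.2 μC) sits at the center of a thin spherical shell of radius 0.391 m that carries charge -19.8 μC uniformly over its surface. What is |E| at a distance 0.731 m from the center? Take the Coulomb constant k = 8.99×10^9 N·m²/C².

By spherical symmetry E is radial; choose a Gaussian sphere of radius r = 0.731 m (r > 0.391 m, enclosing both).
Q_enc = (-16.2 μC) + (-19.8 μC) = -3.60e-5 C.
Gauss's law: E·4πr² = Q_enc/ε₀.
E = k|Q_enc|/r² = (8.99×10^9)(3.60×10^-5)/(0.731)² = 6.06e5 N/C.

|E| = 6.06×10^5 V/m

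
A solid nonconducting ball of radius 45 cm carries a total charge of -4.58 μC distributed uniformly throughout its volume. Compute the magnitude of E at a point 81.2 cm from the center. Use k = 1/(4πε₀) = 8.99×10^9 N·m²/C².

Take a concentric spherical Gaussian surface of radius r = 81.2 cm (r > R, so the entire charge is enclosed).
Q_enc = -4.58 μC = -4.58×10^-6 C.
By Gauss's law, ∮E·dA = E·4πr² = Q_enc/ε₀.
E = k|Q_enc|/r² = (8.99×10^9)(4.58×10^-6)/(0.812)² = 6.24×10^4 N/C.

|E| ≈ 6.24e4 N/C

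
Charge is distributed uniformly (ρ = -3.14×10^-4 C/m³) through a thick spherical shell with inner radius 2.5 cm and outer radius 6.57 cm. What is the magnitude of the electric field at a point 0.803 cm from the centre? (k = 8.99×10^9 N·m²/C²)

E = 0 (no enclosed charge)

By spherical symmetry E is radial; choose a Gaussian sphere of radius r = 0.803 cm (r < 2.5 cm, inside the empty cavity).
Q_enc = 0 (all charge lies at larger r); Gauss's law gives E = 0.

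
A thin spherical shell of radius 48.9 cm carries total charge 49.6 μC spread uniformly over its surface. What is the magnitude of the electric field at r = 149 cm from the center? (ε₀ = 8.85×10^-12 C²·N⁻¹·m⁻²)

Take a concentric spherical Gaussian surface of radius r = 149 cm (r > 48.9 cm).
The entire shell is enclosed: Q_enc = 4.96e-5 C.
Applying ∮E·dA = Q_enc/ε₀ with Φ = E(4πr²):
E = |Q_enc|/(4πε₀r²) = (4.96×10^-5)/(4π·8.85×10^-12·(1.49)²) = 2.01×10^5 N/C.

E ≈ 2.01×10^5 V/m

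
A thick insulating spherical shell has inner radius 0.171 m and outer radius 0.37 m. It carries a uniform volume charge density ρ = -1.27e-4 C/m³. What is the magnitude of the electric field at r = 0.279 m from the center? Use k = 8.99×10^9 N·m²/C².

Take a concentric spherical Gaussian surface of radius r = 0.279 m (within the shell material, 0.171 m < r < 0.37 m).
Only the shell between 0.171 m and r is enclosed: Q_enc = ρ·(4π/3)(r³ − a³) = (-1.27e-4)·(4π/3)·((0.279)³ − (0.171)³) = -8.893×10^-6 C.
Since E is radial and uniform over the Gaussian sphere, Φ = E·4πr² = Q_enc/ε₀.
E = k|Q_enc|/r² = (8.99×10^9)(8.893×10^-6)/(0.279)² = 1.03e6 N/C.

1.03×10^6 V/m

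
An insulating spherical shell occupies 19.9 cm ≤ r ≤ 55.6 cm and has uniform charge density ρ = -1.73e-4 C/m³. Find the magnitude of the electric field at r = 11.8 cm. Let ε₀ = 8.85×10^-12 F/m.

|E| = 0 V/m

Use a concentric Gaussian sphere at r = 11.8 cm (r < 19.9 cm, inside the empty cavity).
Q_enc = 0 (all charge lies at larger r); Gauss's law gives E = 0.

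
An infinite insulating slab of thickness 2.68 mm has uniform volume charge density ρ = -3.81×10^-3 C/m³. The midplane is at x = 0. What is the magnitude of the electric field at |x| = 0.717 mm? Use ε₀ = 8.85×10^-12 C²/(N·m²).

By symmetry E is perpendicular to the slab. A Gaussian pillbox from −0.717 mm to +0.717 mm (face area A) lies entirely within the slab.
Q_enc = ρ·(2x)·A and flux = 2EA, so 2EA = 2ρxA/ε₀ ⇒ E = |ρ|x/ε₀.
E = (3.81×10^-3)(0.000717)/(8.85×10^-12) = 3.09×10^5 N/C.

3.09×10^5 N/C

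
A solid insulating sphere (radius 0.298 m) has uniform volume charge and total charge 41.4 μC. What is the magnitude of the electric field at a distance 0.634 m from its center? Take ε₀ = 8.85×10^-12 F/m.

|E| ≈ 9.26×10^5 N/C

By spherical symmetry E is radial; choose a Gaussian sphere of radius r = 0.634 m (r > R, so the entire charge is enclosed).
Q_enc = 41.4 μC = 4.14×10^-5 C.
Since E is radial and uniform over the Gaussian sphere, Φ = E·4πr² = Q_enc/ε₀.
E = |Q_enc|/(4πε₀r²) = (4.14×10^-5)/(4π·8.85×10^-12·(0.634)²) = 9.26e5 N/C.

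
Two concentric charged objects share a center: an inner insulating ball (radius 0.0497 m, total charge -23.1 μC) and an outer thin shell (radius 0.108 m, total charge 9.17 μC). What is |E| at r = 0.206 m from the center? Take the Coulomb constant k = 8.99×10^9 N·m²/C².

Symmetry ⇒ E = E(r) r̂. Gaussian sphere of radius r = 0.206 m (r > 0.108 m, enclosing both).
Q_enc = (-23.1 μC) + (9.17 μC) = -1.393×10^-5 C.
Since E is radial and uniform over the Gaussian sphere, Φ = E·4πr² = Q_enc/ε₀.
E = k|Q_enc|/r² = (8.99×10^9)(1.393e-5)/(0.206)² = 2.95×10^6 N/C.

2.95e6 N/C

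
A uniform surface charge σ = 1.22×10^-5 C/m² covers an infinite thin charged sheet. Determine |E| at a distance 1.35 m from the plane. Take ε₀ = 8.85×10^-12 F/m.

|E| = 6.89×10^5 N/C

Choose a cylindrical pillbox piercing the sheet, end faces (area A) parallel to it.
Only the two end caps contribute flux: Φ = 2EA. With Q_enc = σA, Gauss's law gives E = |σ|/(2ε₀).
E = |σ|/(2ε₀) = (1.22e-5)/(2·8.85×10^-12) = 6.89×10^5 N/C.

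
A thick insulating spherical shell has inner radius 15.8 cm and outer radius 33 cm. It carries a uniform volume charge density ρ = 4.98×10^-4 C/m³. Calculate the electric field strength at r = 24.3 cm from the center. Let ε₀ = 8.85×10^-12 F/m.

Symmetry ⇒ E = E(r) r̂. Gaussian sphere of radius r = 24.3 cm (within the shell material, 15.8 cm < r < 33 cm).
Only the shell between 15.8 cm and r is enclosed: Q_enc = ρ·(4π/3)(r³ − a³) = (4.98×10^-4)·(4π/3)·((0.243)³ − (0.158)³) = 2.17×10^-5 C.
Gauss's law: E·4πr² = Q_enc/ε₀.
E = |Q_enc|/(4πε₀r²) = (2.17×10^-5)/(4π·8.85×10^-12·(0.243)²) = 3.31×10^6 N/C.

|E| ≈ 3.31×10^6 N/C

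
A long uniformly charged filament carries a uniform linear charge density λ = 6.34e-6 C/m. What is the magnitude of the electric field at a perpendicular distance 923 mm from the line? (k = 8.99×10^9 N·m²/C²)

|E| = 1.24×10^5 V/m

Choose a coaxial cylinder of radius r = 923 mm (arbitrary length L) as the Gaussian surface.
Q_enc = λL, so λ_enc = 6.34e-6 C/m.
Gauss's law: E·2πrL = λ_enc L/ε₀.
E = 2k|λ_enc|/r = 2(8.99×10^9)(6.34×10^-6)/(0.923) = 1.24e5 N/C.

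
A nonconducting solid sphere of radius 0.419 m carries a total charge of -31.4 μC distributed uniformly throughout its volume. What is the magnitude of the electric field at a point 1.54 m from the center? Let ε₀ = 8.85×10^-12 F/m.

|E| = 1.19×10^5 V/m

Symmetry ⇒ E = E(r) r̂. Gaussian sphere of radius r = 1.54 m (r > R, so the entire charge is enclosed).
Q_enc = -31.4 μC = -3.14×10^-5 C.
Gauss's law: E·4πr² = Q_enc/ε₀.
E = |Q_enc|/(4πε₀r²) = (3.14e-5)/(4π·8.85×10^-12·(1.54)²) = 1.19×10^5 N/C.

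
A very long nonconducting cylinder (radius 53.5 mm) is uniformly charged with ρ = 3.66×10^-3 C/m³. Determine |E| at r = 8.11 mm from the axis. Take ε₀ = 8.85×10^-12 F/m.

Coaxial Gaussian cylinder, radius r = 8.11 mm, length L (r < R).
Enclosed charge per unit length: λ_enc = ρ·πr² = (3.66e-3)π(0.00811)² = 7.563e-7 C/m.
Gauss's law: E·2πrL = λ_enc L/ε₀.
E = |λ_enc|/(2πε₀r) = (7.563×10^-7)/(2π·8.85×10^-12·0.00811) = 1.68e6 N/C.

1.68e6 N/C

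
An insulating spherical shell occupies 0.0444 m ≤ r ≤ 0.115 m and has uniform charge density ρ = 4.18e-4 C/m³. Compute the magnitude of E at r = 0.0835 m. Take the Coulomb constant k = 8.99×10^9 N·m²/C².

Use a concentric Gaussian sphere at r = 0.0835 m (within the shell material, 0.0444 m < r < 0.115 m).
Only the shell between 0.0444 m and r is enclosed: Q_enc = ρ·(4π/3)(r³ − a³) = (4.18×10^-4)·(4π/3)·((0.0835)³ − (0.0444)³) = 8.661×10^-7 C.
Gauss's law: E·4πr² = Q_enc/ε₀.
E = k|Q_enc|/r² = (8.99×10^9)(8.661e-7)/(0.0835)² = 1.12×10^6 N/C.

1.12e6 N/C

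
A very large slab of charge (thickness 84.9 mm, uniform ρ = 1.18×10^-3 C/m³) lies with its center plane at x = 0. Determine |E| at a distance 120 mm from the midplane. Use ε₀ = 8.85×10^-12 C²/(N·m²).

E ≈ 5.66×10^6 N/C

The point |x| = 120 mm lies outside the slab (half-thickness 0.04245 m). A symmetric pillbox spanning the full slab encloses Q_enc = ρ·d·A.
Flux = 2EA ⇒ E = |ρ|d/(2ε₀), independent of distance outside.
E = (1.18×10^-3)(0.0849)/(2·8.85×10^-12) = 5.66×10^6 N/C.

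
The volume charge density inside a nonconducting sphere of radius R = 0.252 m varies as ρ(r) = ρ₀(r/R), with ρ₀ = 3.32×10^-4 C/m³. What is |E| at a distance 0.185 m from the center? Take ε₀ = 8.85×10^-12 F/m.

By spherical symmetry E is radial; choose a Gaussian sphere of radius r = 0.185 m (r < R).
Q_enc = ∫₀^r ρ(r')·4πr'² dr' = (4πρ₀/R) ∫₀^r r'^3 dr' = 4πρ₀ r^4/(4·R) = 4.848×10^-6 C.
Applying ∮E·dA = Q_enc/ε₀ with Φ = E(4πr²):
E = |Q_enc|/(4πε₀r²) = (4.848×10^-6)/(4π·8.85×10^-12·(0.185)²) = 1.27e6 N/C.

|E| = 1.27×10^6 V/m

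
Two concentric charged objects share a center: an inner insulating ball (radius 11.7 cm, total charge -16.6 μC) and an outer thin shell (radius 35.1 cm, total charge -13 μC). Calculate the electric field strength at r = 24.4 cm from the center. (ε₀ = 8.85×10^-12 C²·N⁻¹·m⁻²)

E = 2.51e6 N/C

Use a concentric Gaussian sphere at r = 24.4 cm (between the bodies, 11.7 cm < r < 35.1 cm).
Only the inner charge is enclosed; the outer shell contributes nothing inside itself. Q_enc = -16.6 μC = -1.66×10^-5 C.
Applying ∮E·dA = Q_enc/ε₀ with Φ = E(4πr²):
E = |Q_enc|/(4πε₀r²) = (1.66×10^-5)/(4π·8.85×10^-12·(0.244)²) = 2.51e6 N/C.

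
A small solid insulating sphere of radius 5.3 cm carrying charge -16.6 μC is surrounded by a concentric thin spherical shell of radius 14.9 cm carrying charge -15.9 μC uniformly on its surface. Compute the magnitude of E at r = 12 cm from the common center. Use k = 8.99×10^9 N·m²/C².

E ≈ 1.04×10^7 N/C

Take a concentric spherical Gaussian surface of radius r = 12 cm (between the bodies, 5.3 cm < r < 14.9 cm).
The shell at 14.9 cm lies outside the Gaussian surface, so Q_enc = -16.6 μC = -1.66×10^-5 C.
By Gauss's law, ∮E·dA = E·4πr² = Q_enc/ε₀.
E = k|Q_enc|/r² = (8.99×10^9)(1.66×10^-5)/(0.12)² = 1.04×10^7 N/C.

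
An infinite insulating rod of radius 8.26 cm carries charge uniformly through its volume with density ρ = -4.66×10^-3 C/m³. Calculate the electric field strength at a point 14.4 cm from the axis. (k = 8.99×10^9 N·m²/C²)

Choose a coaxial cylinder of radius r = 14.4 cm (arbitrary length L) as the Gaussian surface (r > 8.26 cm, full cross-section enclosed).
λ_enc = ρ·πR² = (-4.66×10^-3)π(0.0826)² = -9.988e-5 C/m.
Since E is radial and uniform over the curved surface, Φ = E·2πrL = Q_enc/ε₀ = λ_enc L/ε₀.
E = 2k|λ_enc|/r = 2(8.99×10^9)(9.988×10^-5)/(0.144) = 1.25×10^7 N/C.

E = 1.25×10^7 V/m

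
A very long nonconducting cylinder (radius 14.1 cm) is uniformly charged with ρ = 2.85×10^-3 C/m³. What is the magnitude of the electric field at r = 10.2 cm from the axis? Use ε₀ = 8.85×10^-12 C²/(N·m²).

Choose a coaxial cylinder of radius r = 10.2 cm (arbitrary length L) as the Gaussian surface (r < R).
Enclosed charge per unit length: λ_enc = ρ·πr² = (2.85×10^-3)π(0.102)² = 9.315×10^-5 C/m.
Applying ∮E·dA = Q_enc/ε₀ with the end caps contributing no flux:
E = |λ_enc|/(2πε₀r) = (9.315×10^-5)/(2π·8.85×10^-12·0.102) = 1.64e7 N/C.

E ≈ 1.64×10^7 N/C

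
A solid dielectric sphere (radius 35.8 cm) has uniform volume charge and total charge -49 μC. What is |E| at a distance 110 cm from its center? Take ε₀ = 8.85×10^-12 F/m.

E = 3.64e5 N/C

Use a concentric Gaussian sphere at r = 110 cm (r > R, so the entire charge is enclosed).
Q_enc = -49 μC = -4.90×10^-5 C.
Since E is radial and uniform over the Gaussian sphere, Φ = E·4πr² = Q_enc/ε₀.
E = |Q_enc|/(4πε₀r²) = (4.90×10^-5)/(4π·8.85×10^-12·(1.1)²) = 3.64×10^5 N/C.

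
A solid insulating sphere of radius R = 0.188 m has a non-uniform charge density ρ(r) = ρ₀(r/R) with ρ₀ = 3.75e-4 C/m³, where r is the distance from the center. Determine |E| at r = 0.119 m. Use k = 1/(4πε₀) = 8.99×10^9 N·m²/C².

7.98×10^5 N/C

Symmetry ⇒ E = E(r) r̂. Gaussian sphere of radius r = 0.119 m (r < R).
Q_enc = ∫₀^r ρ(r')·4πr'² dr' = (4πρ₀/R) ∫₀^r r'^3 dr' = 4πρ₀ r^4/(4·R) = 1.257×10^-6 C.
Since E is radial and uniform over the Gaussian sphere, Φ = E·4πr² = Q_enc/ε₀.
E = k|Q_enc|/r² = (8.99×10^9)(1.257×10^-6)/(0.119)² = 7.98e5 N/C.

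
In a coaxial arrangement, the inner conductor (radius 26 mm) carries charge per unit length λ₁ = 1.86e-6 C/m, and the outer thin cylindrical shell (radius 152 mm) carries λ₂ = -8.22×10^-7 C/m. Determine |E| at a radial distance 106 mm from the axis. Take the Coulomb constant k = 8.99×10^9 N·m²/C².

Coaxial Gaussian cylinder, radius r = 106 mm, length L (between the conductors, 26 mm < r < 152 mm).
Only the inner wire is enclosed; the outer shell contributes nothing inside itself. λ_enc = λ₁ = 1.86e-6 C/m.
By Gauss's law (flux through the curved wall only), E·2πrL = λ_enc L/ε₀.
E = 2k|λ_enc|/r = 2(8.99×10^9)(1.86×10^-6)/(0.106) = 3.15×10^5 N/C.

|E| = 3.15e5 V/m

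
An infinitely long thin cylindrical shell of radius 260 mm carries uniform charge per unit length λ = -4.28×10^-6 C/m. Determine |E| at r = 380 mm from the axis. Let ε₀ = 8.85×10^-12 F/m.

Take a coaxial cylindrical Gaussian surface of radius r = 380 mm and length L (r > 260 mm).
The full line charge is enclosed: λ_enc = -4.28e-6 C/m.
By Gauss's law (flux through the curved wall only), E·2πrL = λ_enc L/ε₀.
E = |λ_enc|/(2πε₀r) = (4.28e-6)/(2π·8.85×10^-12·0.38) = 2.03e5 N/C.

2.03×10^5 N/C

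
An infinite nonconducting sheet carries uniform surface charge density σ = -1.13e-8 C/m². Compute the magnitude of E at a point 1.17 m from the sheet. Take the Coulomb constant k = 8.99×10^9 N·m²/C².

The symmetry is planar: E is normal to the sheet and the same magnitude on both sides. Take a pillbox straddling the sheet with end-cap area A.
Flux Φ = 2EA and Q_enc = σA, so 2EA = σA/ε₀ ⇒ E = |σ|/(2ε₀), independent of distance.
E = 2πk|σ| = 2π(8.99×10^9)(1.13×10^-8) = 638 N/C.

E ≈ 638 N/C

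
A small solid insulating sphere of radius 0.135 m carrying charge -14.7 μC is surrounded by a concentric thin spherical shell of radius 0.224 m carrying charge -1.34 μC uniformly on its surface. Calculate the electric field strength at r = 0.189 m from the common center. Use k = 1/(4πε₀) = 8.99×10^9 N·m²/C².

Take a concentric spherical Gaussian surface of radius r = 0.189 m (between the bodies, 0.135 m < r < 0.224 m).
The shell at 0.224 m lies outside the Gaussian surface, so Q_enc = -14.7 μC = -1.47×10^-5 C.
Gauss's law: E·4πr² = Q_enc/ε₀.
E = k|Q_enc|/r² = (8.99×10^9)(1.47×10^-5)/(0.189)² = 3.70e6 N/C.

E = 3.70×10^6 N/C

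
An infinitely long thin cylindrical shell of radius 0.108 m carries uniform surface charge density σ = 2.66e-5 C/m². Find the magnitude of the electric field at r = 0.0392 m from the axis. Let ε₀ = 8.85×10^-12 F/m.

By cylindrical symmetry E is radial; use a coaxial Gaussian cylinder of radius 0.0392 m and length L (r < 0.108 m, inside the shell).
No charge is enclosed, so Gauss's law gives E·2πrL = 0 ⇒ E = 0.

E = 0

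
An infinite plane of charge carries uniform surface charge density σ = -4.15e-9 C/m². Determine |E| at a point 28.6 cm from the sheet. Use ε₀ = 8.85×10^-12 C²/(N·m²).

E = 234 N/C

The symmetry is planar: E is normal to the sheet and the same magnitude on both sides. Take a pillbox straddling the sheet with end-cap area A.
Flux Φ = 2EA and Q_enc = σA, so 2EA = σA/ε₀ ⇒ E = |σ|/(2ε₀), independent of distance.
E = |σ|/(2ε₀) = (4.15×10^-9)/(2·8.85×10^-12) = 234 N/C.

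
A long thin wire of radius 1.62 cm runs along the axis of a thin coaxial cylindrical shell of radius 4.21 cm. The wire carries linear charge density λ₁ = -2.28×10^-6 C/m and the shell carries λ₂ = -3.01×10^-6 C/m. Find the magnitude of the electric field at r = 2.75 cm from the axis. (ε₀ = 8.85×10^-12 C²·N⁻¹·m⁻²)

E ≈ 1.49×10^6 N/C

By cylindrical symmetry E is radial; use a coaxial Gaussian cylinder of radius 2.75 cm and length L (between the conductors, 1.62 cm < r < 4.21 cm).
The shell at 4.21 cm lies outside the Gaussian surface, so λ_enc = λ₁ = -2.28×10^-6 C/m.
Gauss's law: E·2πrL = λ_enc L/ε₀.
E = |λ_enc|/(2πε₀r) = (2.28e-6)/(2π·8.85×10^-12·0.0275) = 1.49e6 N/C.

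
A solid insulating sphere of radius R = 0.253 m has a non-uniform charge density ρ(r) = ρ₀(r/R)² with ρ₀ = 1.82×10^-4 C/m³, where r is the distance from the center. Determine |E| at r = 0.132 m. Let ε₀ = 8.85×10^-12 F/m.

By spherical symmetry E is radial; choose a Gaussian sphere of radius r = 0.132 m (r < R).
Q_enc = ∫₀^r ρ(r')·4πr'² dr' = (4πρ₀/R²) ∫₀^r r'^4 dr' = 4πρ₀ r^5/(5·R²) = 2.864e-7 C.
Since E is radial and uniform over the Gaussian sphere, Φ = E·4πr² = Q_enc/ε₀.
E = |Q_enc|/(4πε₀r²) = (2.864×10^-7)/(4π·8.85×10^-12·(0.132)²) = 1.48×10^5 N/C.

E ≈ 1.48×10^5 V/m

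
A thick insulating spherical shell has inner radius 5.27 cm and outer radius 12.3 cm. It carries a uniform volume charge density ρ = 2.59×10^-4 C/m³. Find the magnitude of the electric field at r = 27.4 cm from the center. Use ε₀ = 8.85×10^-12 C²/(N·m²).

|E| ≈ 2.23×10^5 N/C

Take a concentric spherical Gaussian surface of radius r = 27.4 cm (r > 12.3 cm, enclosing the whole shell).
Q_enc = ρ·(4π/3)(b³ − a³) = (2.59e-4)·(4π/3)·((0.123)³ − (0.0527)³) = 1.86×10^-6 C.
By Gauss's law, ∮E·dA = E·4πr² = Q_enc/ε₀.
E = |Q_enc|/(4πε₀r²) = (1.86e-6)/(4π·8.85×10^-12·(0.274)²) = 2.23×10^5 N/C.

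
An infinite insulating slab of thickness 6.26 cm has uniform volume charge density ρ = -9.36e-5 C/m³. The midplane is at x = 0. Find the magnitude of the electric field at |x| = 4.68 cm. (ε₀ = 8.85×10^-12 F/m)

The point |x| = 4.68 cm lies outside the slab (half-thickness 0.0313 m). A symmetric pillbox spanning the full slab encloses Q_enc = ρ·d·A.
Flux = 2EA ⇒ E = |ρ|d/(2ε₀), independent of distance outside.
E = (9.36e-5)(0.0626)/(2·8.85×10^-12) = 3.31e5 N/C.

3.31×10^5 N/C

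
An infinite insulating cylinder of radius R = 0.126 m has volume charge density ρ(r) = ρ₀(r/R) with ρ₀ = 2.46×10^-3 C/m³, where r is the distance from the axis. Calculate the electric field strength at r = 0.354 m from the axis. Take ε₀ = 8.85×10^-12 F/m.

|E| ≈ 4.16e6 N/C

By cylindrical symmetry E is radial; use a coaxial Gaussian cylinder of radius 0.354 m and length L (r > R, full charge per length enclosed).
λ_enc = 2π ∫₀^R ρ₀(r'/R)^1 r' dr' = 2πρ₀R²/3 = 8.18×10^-5 C/m.
By Gauss's law (flux through the curved wall only), E·2πrL = λ_enc L/ε₀.
E = |λ_enc|/(2πε₀r) = (8.18e-5)/(2π·8.85×10^-12·0.354) = 4.16e6 N/C.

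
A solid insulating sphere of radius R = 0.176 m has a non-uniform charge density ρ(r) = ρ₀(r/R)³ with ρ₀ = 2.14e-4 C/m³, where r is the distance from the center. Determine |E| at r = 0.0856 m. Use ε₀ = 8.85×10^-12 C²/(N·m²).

E = 3.97e4 N/C

Use a concentric Gaussian sphere at r = 0.0856 m (r < R).
Integrate the density: Q_enc = 4π ∫₀^r ρ₀(r'/R)^3 r'² dr' = 4πρ₀ r^6/(6·R³) = 3.234×10^-8 C.
By Gauss's law, ∮E·dA = E·4πr² = Q_enc/ε₀.
E = |Q_enc|/(4πε₀r²) = (3.234e-8)/(4π·8.85×10^-12·(0.0856)²) = 3.97e4 N/C.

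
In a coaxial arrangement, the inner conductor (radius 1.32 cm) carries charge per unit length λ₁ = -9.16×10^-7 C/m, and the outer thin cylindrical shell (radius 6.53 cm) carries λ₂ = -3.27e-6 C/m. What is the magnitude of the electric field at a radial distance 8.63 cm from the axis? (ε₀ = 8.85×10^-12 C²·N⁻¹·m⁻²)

Coaxial Gaussian cylinder, radius r = 8.63 cm, length L (r > 6.53 cm, enclosing both).
λ_enc = λ₁ + λ₂ = (-9.16×10^-7) + (-3.27×10^-6) = -4.186×10^-6 C/m.
Since E is radial and uniform over the curved surface, Φ = E·2πrL = Q_enc/ε₀ = λ_enc L/ε₀.
E = |λ_enc|/(2πε₀r) = (4.186×10^-6)/(2π·8.85×10^-12·0.0863) = 8.72×10^5 N/C.

|E| ≈ 8.72×10^5 V/m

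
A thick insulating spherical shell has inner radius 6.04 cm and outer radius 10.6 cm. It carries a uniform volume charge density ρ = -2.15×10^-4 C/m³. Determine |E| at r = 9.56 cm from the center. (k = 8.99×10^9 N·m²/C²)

Use a concentric Gaussian sphere at r = 9.56 cm (within the shell material, 6.04 cm < r < 10.6 cm).
Only the shell between 6.04 cm and r is enclosed: Q_enc = ρ·(4π/3)(r³ − a³) = (-2.15e-4)·(4π/3)·((0.0956)³ − (0.0604)³) = -5.884×10^-7 C.
Gauss's law: E·4πr² = Q_enc/ε₀.
E = k|Q_enc|/r² = (8.99×10^9)(5.884×10^-7)/(0.0956)² = 5.79e5 N/C.

|E| ≈ 5.79×10^5 V/m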